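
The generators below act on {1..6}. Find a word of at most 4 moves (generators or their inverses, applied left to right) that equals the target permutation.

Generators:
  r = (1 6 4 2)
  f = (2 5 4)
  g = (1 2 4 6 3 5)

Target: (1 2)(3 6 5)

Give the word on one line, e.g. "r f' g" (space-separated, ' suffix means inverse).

  after g': (1 5 3 6 4 2)
  after f': (1 2)(3 6 5)

g' f'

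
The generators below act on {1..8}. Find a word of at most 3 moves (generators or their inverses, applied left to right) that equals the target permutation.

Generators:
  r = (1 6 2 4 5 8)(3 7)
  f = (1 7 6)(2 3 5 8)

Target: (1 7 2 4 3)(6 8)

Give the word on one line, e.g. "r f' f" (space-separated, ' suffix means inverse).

  after r: (1 6 2 4 5 8)(3 7)
  after f': (1 7 2 4 3)(6 8)

r f'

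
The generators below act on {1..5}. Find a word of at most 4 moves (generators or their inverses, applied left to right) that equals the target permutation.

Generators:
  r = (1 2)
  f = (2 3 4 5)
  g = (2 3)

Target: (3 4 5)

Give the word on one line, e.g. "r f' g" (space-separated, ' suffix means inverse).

f g

  after f: (2 3 4 5)
  after g: (3 4 5)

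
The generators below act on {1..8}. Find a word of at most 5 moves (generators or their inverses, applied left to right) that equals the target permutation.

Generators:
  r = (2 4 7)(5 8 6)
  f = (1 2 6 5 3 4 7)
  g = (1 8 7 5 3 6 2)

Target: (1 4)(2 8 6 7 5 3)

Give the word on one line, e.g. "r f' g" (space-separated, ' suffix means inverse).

g' r g' g'

  after g': (1 2 6 3 5 7 8)
  after r: (1 4 7 6 3 8)(2 5)
  after g': (1 4 8 2 7 3)(5 6)
  after g': (1 4)(2 8 6 7 5 3)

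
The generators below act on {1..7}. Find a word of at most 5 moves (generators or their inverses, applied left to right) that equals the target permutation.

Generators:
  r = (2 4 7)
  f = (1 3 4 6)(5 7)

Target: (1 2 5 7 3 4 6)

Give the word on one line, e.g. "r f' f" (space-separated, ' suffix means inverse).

  after f': (1 6 4 3)(5 7)
  after f': (1 4)(3 6)
  after r': (1 2 7 4)(3 6)
  after f': (1 2 5 7 3 4 6)

f' f' r' f'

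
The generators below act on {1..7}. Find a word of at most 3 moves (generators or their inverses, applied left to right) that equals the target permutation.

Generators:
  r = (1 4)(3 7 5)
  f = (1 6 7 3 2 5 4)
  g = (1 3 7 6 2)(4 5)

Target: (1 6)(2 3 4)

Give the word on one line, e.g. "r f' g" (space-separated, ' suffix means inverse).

  after f': (1 4 5 2 3 7 6)
  after r: (2 7 6 4 3 5)
  after f: (1 6)(2 3 4)

f' r f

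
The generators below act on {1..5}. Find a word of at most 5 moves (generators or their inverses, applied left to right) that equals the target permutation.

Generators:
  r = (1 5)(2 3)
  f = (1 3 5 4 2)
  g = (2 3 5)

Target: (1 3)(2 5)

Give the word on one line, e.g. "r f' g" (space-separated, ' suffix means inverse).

g r' g g

  after g: (2 3 5)
  after r': (1 5 3)
  after g: (1 2 3)
  after g: (1 3)(2 5)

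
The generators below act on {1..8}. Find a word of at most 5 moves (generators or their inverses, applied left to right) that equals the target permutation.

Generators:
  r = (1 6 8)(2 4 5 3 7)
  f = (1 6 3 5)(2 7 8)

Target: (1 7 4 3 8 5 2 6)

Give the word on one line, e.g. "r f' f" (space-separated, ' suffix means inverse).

  after r': (1 8 6)(2 7 3 5 4)
  after f: (1 2 8 3)(4 7 5)
  after r': (1 7 4 3 8 5 2 6)

r' f r'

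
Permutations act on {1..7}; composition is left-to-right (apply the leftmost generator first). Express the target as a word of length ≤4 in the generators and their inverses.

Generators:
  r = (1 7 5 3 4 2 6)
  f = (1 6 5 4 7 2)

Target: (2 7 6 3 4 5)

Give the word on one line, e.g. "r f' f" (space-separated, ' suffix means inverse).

  after f: (1 6 5 4 7 2)
  after r: (2 7 6 3 4 5)

f r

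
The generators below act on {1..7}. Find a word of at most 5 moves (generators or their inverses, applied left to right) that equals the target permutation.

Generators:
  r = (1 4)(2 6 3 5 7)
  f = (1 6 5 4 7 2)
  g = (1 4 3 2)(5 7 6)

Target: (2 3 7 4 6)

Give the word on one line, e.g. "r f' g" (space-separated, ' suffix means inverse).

  after f': (1 2 7 4 5 6)
  after f': (1 7 5)(2 4 6)
  after g: (1 6)(2 3)(4 5)
  after f': (2 3 7 4 6)

f' f' g f'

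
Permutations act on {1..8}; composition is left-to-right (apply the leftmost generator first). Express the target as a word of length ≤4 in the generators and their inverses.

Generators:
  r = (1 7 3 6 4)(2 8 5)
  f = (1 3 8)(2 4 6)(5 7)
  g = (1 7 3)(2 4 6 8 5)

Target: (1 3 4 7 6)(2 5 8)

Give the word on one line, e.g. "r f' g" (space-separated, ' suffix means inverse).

  after r: (1 7 3 6 4)(2 8 5)
  after r: (1 3 4 7 6)(2 5 8)

r r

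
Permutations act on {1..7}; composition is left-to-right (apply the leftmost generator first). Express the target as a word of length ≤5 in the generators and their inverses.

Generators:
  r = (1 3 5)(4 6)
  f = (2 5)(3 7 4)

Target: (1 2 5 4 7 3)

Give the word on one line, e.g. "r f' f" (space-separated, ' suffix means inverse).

r r f'

  after r: (1 3 5)(4 6)
  after r: (1 5 3)
  after f': (1 2 5 4 7 3)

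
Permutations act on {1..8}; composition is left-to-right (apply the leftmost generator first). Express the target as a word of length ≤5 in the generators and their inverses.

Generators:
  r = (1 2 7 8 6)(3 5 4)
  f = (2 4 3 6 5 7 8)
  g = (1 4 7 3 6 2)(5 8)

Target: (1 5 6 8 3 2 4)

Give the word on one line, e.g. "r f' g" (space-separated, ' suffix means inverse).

f' g' g' r' g'

  after f': (2 8 7 5 6 3 4)
  after g': (1 2 5 3)(4 6 7 8)
  after g': (1 6 4 3 2 8)(5 7)
  after r': (1 8 6 5 2 7 3)
  after g': (1 5 6 8 3 2 4)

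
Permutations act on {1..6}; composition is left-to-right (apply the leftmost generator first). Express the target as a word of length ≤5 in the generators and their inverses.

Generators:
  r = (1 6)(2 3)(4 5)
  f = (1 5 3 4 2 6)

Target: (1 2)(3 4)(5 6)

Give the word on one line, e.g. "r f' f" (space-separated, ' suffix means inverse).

  after r': (1 6)(2 3)(4 5)
  after f: (2 4 3 6 5)
  after f: (1 5 6 3)
  after f: (1 3 5)(2 6 4)
  after r': (1 2)(3 4)(5 6)

r' f f f r'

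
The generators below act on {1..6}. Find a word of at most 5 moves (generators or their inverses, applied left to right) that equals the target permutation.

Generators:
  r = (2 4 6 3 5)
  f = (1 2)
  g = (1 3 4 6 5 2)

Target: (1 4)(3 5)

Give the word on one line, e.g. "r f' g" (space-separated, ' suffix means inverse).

f' r' r' r' g'

  after f': (1 2)
  after r': (1 5 3 6 4 2)
  after r': (1 3 4 5 6 2)
  after r': (1 6 5 4 3 2)
  after g': (1 4)(3 5)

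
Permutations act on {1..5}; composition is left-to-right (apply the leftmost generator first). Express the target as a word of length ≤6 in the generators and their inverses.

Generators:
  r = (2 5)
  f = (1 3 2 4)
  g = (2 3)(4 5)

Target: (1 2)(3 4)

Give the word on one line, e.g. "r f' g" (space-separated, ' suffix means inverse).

f f r r

  after f: (1 3 2 4)
  after f: (1 2)(3 4)
  after r: (1 5 2)(3 4)
  after r: (1 2)(3 4)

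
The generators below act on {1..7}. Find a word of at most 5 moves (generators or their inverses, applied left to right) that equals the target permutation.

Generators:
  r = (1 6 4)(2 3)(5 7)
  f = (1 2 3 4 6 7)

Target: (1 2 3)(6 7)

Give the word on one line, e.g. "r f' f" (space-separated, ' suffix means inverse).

  after f: (1 2 3 4 6 7)
  after r': (1 3 6 5 7 4)
  after r': (1 2 3)(6 7)

f r' r'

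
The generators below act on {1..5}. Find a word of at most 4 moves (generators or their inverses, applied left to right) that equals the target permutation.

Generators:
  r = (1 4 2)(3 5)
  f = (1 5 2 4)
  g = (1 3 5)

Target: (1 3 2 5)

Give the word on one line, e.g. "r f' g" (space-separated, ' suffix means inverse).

  after f: (1 5 2 4)
  after r': (1 3 5 4 2)
  after f: (1 3 2 5)

f r' f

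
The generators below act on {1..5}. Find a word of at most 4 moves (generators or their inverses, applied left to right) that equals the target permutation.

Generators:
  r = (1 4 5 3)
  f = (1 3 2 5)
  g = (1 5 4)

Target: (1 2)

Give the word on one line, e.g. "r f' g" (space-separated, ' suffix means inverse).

f g' r' f'

  after f: (1 3 2 5)
  after g': (1 3 2)(4 5)
  after r': (1 5)(2 3)
  after f': (1 2)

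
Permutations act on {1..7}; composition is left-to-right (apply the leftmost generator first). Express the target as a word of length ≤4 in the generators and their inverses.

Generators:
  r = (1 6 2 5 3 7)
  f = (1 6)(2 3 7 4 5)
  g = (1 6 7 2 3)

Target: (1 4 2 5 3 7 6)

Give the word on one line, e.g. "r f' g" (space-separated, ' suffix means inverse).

  after g': (1 3 2 7 6)
  after f: (1 7)(2 4 5)
  after f: (1 4 2 5 3 7 6)

g' f f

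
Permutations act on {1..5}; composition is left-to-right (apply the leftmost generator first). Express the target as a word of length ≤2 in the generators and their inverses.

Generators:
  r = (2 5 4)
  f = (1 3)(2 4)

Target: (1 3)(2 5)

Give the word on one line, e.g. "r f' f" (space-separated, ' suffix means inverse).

r f

  after r: (2 5 4)
  after f: (1 3)(2 5)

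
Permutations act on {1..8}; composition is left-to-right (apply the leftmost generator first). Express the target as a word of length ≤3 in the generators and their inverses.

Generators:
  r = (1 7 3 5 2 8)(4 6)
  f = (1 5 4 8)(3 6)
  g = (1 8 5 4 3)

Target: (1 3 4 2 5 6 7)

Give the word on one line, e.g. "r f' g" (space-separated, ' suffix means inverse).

f r'

  after f: (1 5 4 8)(3 6)
  after r': (1 3 4 2 5 6 7)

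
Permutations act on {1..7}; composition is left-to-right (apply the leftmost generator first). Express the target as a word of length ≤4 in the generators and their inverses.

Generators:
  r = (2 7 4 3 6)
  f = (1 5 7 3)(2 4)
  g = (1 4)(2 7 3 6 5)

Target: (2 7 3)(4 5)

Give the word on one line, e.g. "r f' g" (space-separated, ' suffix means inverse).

  after g': (1 4)(2 5 6 3 7)
  after r: (1 3 4)(2 5)
  after f: (2 7 3)(4 5)

g' r f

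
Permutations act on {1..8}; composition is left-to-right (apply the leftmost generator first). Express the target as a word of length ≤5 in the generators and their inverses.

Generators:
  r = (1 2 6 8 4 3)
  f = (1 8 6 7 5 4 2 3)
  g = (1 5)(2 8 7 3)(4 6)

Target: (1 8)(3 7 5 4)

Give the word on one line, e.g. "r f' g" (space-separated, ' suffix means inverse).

  after g: (1 5)(2 8 7 3)(4 6)
  after f': (1 7 2)(3 4 8 6 5)
  after f': (1 6 7 4)(2 3 5)
  after f': (1 8)(3 7 5 4)

g f' f' f'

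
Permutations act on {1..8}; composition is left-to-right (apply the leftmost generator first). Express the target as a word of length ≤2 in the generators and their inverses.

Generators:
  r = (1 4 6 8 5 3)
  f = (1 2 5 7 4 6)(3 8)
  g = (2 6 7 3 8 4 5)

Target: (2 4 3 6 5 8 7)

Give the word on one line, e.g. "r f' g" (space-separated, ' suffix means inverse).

  after g': (2 5 4 8 3 7 6)
  after g': (2 4 3 6 5 8 7)

g' g'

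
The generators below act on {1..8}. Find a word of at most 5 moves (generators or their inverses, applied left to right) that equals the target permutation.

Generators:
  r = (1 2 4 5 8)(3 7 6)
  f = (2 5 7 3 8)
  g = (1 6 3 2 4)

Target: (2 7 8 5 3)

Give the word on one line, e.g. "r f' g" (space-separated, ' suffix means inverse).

f' f' f'

  after f': (2 8 3 7 5)
  after f': (2 3 5 8 7)
  after f': (2 7 8 5 3)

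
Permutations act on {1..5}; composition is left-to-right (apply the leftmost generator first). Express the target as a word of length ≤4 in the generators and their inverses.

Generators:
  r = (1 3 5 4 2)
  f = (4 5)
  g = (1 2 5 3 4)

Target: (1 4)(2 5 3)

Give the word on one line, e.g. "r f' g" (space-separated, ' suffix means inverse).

f' r' r'

  after f': (4 5)
  after r': (1 2 4 3)
  after r': (1 4)(2 5 3)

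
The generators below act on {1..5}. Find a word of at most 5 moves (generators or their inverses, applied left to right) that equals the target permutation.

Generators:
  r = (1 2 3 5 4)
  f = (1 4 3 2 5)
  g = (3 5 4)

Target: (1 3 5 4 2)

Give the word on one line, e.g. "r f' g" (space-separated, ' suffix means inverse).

r g' r

  after r: (1 2 3 5 4)
  after g': (1 2 4)
  after r: (1 3 5 4 2)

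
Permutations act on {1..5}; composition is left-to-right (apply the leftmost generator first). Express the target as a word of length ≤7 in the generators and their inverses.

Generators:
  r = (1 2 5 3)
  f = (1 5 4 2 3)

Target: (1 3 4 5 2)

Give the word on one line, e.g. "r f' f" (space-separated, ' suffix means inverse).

  after f: (1 5 4 2 3)
  after f: (1 4 3 5 2)
  after f: (1 2 5 3 4)
  after r': (3 4)
  after r': (1 3 4 5 2)

f f f r' r'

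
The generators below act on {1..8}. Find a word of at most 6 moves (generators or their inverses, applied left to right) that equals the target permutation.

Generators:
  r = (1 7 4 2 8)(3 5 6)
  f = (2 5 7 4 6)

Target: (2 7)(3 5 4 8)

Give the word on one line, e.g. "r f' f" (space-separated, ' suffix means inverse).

f r' f' r f

  after f: (2 5 7 4 6)
  after r': (1 8 2 3 6 4 5)
  after f': (1 8 6 7 5)(2 3 4)
  after r: (2 5 7 6 4 8 3)
  after f: (2 7)(3 5 4 8)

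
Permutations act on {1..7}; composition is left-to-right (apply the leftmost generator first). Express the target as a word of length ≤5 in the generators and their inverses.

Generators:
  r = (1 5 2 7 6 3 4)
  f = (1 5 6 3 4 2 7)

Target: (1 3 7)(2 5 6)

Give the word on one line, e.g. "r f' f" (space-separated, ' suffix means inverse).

  after f: (1 5 6 3 4 2 7)
  after r': (4 5 7)
  after f: (1 5)(2 7)(3 4 6)
  after f: (1 6 4 3 2)
  after f: (1 3 7)(2 5 6)

f r' f f f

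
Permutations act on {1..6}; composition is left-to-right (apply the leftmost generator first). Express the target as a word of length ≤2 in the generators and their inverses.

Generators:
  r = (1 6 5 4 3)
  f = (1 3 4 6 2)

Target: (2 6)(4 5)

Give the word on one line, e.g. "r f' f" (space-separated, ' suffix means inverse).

  after f: (1 3 4 6 2)
  after r: (2 6)(4 5)

f r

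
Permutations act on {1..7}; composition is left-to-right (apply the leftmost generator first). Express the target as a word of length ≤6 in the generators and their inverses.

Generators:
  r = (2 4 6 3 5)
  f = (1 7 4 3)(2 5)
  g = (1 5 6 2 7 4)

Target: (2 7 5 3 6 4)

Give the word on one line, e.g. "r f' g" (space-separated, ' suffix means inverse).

f' g' f r

  after f': (1 3 4 7)(2 5)
  after g': (1 3 7 4 2)(5 6)
  after f: (2 7 3 4 5 6)
  after r: (2 7 5 3 6 4)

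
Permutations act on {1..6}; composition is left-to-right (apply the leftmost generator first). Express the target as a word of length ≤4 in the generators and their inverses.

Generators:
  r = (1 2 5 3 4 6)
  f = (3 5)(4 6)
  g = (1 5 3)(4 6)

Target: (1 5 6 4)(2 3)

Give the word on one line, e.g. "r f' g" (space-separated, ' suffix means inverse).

g r f

  after g: (1 5 3)(4 6)
  after r: (1 3 2 5 4)
  after f: (1 5 6 4)(2 3)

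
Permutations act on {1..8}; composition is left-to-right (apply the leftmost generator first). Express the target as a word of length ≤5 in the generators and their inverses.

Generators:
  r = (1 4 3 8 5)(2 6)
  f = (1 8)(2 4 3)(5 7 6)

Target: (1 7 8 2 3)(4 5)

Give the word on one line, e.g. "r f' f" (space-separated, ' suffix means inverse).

f f r' f' f'

  after f: (1 8)(2 4 3)(5 7 6)
  after f: (2 3 4)(5 6 7)
  after r': (1 5 2 4 6 7 8 3)
  after f': (1 6 5 3 8 4 7)
  after f': (1 7 8 2 3)(4 5)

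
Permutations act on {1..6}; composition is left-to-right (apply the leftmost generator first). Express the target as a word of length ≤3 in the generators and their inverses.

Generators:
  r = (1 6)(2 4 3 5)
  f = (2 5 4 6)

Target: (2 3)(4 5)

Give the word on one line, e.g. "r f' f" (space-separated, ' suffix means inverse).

r' r'

  after r': (1 6)(2 5 3 4)
  after r': (2 3)(4 5)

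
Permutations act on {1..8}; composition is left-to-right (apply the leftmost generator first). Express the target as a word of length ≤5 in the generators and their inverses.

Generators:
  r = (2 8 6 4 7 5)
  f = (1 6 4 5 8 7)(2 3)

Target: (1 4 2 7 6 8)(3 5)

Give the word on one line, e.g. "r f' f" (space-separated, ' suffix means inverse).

  after r: (2 8 6 4 7 5)
  after f': (1 7 4 8)(2 5 3)
  after r': (1 4 2 7 6 8)(3 5)

r f' r'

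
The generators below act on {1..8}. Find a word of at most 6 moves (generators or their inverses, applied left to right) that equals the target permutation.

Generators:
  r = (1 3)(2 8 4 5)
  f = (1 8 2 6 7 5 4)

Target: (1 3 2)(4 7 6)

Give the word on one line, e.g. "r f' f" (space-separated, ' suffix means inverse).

r f' r' r'

  after r: (1 3)(2 8 4 5)
  after f': (1 3 4 7 6 2)(5 8)
  after r': (2 3 8 4 7 6 5)
  after r': (1 3 2)(4 7 6)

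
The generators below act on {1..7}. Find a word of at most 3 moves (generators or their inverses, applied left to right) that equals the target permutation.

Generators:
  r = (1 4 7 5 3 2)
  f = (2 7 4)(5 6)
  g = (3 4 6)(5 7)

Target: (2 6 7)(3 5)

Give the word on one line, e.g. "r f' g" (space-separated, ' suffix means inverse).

r' g' r

  after r': (1 2 3 5 7 4)
  after g': (1 2 6 4)(3 7)
  after r: (2 6 7)(3 5)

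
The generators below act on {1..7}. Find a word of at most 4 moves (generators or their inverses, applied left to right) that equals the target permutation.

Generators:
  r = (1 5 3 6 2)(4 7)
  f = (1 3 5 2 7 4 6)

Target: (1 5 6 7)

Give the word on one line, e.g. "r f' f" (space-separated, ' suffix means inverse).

  after r: (1 5 3 6 2)(4 7)
  after f: (1 2 3)(6 7)
  after r: (2 6 4 7)(3 5)
  after r: (1 5 6 7)

r f r r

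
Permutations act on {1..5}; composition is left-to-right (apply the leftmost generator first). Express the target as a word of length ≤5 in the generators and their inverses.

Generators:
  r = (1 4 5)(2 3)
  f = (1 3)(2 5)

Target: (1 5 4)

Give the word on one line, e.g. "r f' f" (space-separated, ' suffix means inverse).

  after r: (1 4 5)(2 3)
  after r: (1 5 4)
  after f': (1 2 5 4 3)
  after f': (1 5 4)

r r f' f'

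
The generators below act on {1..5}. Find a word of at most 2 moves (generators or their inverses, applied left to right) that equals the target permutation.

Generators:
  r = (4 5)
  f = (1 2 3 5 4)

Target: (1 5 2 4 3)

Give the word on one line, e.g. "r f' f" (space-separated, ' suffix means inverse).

  after f': (1 4 5 3 2)
  after f': (1 5 2 4 3)

f' f'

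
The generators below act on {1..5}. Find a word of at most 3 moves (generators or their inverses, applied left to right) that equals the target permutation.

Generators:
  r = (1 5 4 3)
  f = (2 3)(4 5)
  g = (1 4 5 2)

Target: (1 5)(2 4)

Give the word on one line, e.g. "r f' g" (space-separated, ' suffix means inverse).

r g' f

  after r: (1 5 4 3)
  after g': (1 4 3 2 5)
  after f: (1 5)(2 4)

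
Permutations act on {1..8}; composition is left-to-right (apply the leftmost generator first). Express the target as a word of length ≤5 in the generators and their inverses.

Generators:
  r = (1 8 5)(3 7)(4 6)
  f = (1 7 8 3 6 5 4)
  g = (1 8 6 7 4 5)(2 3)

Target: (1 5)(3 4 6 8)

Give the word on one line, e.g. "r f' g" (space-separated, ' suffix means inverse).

f g g

  after f: (1 7 8 3 6 5 4)
  after g: (1 4 8 2 3 7 6)
  after g: (1 5)(3 4 6 8)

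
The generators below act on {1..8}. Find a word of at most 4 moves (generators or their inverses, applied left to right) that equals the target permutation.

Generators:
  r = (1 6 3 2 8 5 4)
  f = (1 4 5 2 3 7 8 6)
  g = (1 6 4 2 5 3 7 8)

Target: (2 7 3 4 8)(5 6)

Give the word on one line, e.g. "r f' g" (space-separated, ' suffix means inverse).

  after r: (1 6 3 2 8 5 4)
  after g': (2 7 3 4 8)(5 6)

r g'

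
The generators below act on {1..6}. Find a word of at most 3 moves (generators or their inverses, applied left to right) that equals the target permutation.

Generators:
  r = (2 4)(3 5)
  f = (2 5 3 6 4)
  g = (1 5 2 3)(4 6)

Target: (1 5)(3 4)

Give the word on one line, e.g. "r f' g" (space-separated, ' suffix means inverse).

f g

  after f: (2 5 3 6 4)
  after g: (1 5)(3 4)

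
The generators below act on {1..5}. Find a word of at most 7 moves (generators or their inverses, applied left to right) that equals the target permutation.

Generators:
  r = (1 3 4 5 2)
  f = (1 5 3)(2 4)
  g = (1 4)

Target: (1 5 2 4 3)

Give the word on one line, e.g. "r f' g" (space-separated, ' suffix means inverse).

f g' r' g' f

  after f: (1 5 3)(2 4)
  after g': (1 5 3 4 2)
  after r': (1 4 5)
  after g': (4 5)
  after f: (1 5 2 4 3)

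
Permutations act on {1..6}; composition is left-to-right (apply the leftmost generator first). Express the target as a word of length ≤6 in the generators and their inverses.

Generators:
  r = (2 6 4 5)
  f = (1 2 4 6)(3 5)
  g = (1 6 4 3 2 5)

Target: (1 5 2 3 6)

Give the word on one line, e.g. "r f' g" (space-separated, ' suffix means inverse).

f' r' f g f

  after f': (1 6 4 2)(3 5)
  after r': (1 2)(3 4 5)
  after f: (1 4 3 6)
  after g: (1 3 4 2 5)
  after f: (1 5 2 3 6)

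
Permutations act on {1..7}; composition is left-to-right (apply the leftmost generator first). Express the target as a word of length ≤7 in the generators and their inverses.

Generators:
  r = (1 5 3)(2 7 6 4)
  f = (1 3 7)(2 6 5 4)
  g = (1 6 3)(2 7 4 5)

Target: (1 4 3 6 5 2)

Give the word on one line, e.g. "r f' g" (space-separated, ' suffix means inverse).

g' f f r f

  after g': (1 3 6)(2 5 4 7)
  after f: (1 7 6 3 5 2 4)
  after f: (3 4)(5 6 7)
  after r: (1 5 4)(2 7 3)
  after f: (1 4 3 6 5 2)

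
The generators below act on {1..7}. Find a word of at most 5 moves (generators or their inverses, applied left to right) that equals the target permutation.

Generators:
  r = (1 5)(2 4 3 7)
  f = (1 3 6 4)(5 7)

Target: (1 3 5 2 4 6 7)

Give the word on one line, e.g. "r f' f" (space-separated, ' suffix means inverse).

f' r' r' r'

  after f': (1 4 6 3)(5 7)
  after r': (1 2 7)(3 5)(4 6)
  after r': (1 7 5 4 6 2 3)
  after r': (1 3 5 2 4 6 7)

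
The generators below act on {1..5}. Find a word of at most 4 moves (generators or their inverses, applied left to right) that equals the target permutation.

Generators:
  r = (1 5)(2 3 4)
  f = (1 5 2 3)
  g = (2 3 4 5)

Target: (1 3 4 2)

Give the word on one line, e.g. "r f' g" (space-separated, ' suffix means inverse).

  after r': (1 5)(2 4 3)
  after g: (1 2 5)
  after r: (1 3 4 2)

r' g r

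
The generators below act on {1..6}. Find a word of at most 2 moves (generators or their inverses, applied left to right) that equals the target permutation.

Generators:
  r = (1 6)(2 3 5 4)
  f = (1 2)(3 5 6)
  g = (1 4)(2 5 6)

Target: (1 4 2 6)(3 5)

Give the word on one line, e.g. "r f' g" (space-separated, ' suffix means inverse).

  after g: (1 4)(2 5 6)
  after f: (1 4 2 6)(3 5)

g f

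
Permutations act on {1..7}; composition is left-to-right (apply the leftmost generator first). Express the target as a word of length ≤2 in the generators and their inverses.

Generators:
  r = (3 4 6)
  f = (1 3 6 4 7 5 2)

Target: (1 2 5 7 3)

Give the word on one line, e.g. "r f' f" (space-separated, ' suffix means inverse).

f' r'

  after f': (1 2 5 7 4 6 3)
  after r': (1 2 5 7 3)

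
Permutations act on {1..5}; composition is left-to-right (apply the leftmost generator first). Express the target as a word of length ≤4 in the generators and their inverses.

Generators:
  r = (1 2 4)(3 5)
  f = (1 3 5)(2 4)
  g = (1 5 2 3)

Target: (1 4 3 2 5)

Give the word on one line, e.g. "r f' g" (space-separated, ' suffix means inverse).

r' g

  after r': (1 4 2)(3 5)
  after g: (1 4 3 2 5)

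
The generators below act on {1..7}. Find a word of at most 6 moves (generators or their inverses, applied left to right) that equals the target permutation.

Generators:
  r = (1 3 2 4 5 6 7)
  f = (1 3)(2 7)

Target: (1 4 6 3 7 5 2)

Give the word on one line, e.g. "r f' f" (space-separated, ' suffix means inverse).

  after f: (1 3)(2 7)
  after r: (1 2)(4 5 6 7)
  after r: (1 4 6)(2 3)(5 7)
  after f': (1 4 6 3 7 5 2)

f r r f'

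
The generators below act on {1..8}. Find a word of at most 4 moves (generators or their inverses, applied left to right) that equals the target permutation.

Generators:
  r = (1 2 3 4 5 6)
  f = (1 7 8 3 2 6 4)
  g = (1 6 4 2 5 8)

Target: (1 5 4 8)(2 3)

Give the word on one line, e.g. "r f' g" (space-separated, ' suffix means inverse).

r g

  after r: (1 2 3 4 5 6)
  after g: (1 5 4 8)(2 3)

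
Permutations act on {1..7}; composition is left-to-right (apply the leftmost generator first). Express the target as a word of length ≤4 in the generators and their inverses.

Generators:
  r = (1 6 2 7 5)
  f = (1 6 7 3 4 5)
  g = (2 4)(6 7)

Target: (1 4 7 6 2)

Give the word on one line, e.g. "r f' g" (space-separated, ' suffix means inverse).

  after r: (1 6 2 7 5)
  after g': (1 7 5)(2 6 4)
  after r': (1 2)(4 6)
  after g': (1 4 7 6 2)

r g' r' g'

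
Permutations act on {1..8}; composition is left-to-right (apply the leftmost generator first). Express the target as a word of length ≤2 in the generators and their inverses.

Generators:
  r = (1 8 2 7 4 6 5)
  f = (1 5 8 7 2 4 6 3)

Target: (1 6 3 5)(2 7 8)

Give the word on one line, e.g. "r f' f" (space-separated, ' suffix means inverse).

  after f: (1 5 8 7 2 4 6 3)
  after r': (1 6 3 5)(2 7 8)

f r'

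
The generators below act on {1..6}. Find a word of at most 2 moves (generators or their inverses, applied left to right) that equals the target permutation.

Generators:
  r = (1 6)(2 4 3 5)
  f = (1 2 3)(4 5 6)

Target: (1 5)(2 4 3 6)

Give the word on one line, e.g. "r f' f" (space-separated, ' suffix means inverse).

  after f: (1 2 3)(4 5 6)
  after r': (1 5)(2 4 3 6)

f r'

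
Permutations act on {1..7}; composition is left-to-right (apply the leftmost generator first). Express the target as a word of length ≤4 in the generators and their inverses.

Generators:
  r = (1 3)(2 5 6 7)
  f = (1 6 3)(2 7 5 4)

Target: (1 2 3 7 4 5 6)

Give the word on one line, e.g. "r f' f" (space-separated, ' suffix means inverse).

  after f: (1 6 3)(2 7 5 4)
  after r': (1 5 4 7 2 6)
  after f': (1 7 4 2)(3 6)
  after r: (1 2 3 7 4 5 6)

f r' f' r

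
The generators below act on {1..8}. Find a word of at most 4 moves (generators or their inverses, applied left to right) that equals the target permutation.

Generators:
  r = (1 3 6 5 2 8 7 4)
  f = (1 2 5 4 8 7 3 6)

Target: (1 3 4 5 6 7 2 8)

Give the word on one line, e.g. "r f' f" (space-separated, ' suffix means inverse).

  after r: (1 3 6 5 2 8 7 4)
  after f: (1 6 4 2 7 8 3)
  after r': (1 3 4 5 6 7 2 8)

r f r'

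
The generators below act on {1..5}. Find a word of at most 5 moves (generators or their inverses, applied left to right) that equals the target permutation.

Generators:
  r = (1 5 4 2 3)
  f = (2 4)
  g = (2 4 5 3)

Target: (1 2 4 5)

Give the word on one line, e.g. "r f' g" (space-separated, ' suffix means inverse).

  after r': (1 3 2 4 5)
  after g: (1 2 5)(3 4)
  after f: (1 4 3 2 5)
  after g': (1 2 4 5)

r' g f g'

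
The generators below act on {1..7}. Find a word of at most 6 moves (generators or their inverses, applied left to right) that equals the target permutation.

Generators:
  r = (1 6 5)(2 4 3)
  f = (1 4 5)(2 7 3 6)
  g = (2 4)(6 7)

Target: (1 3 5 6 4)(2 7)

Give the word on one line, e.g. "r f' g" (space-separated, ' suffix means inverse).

f g g r

  after f: (1 4 5)(2 7 3 6)
  after g: (1 2 6 4 5)(3 7)
  after g: (1 4 5)(2 7 3 6)
  after r: (1 3 5 6 4)(2 7)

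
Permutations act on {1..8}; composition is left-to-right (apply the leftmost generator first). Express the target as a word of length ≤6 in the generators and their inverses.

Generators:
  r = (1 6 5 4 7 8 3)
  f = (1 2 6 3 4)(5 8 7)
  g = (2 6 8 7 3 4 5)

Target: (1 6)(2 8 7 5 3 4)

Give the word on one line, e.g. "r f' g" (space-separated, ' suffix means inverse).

r' f r f' g'

  after r': (1 3 8 7 4 5 6)
  after f: (1 4 8 5 3 7)(2 6)
  after r: (1 7 6 2 5)(3 8 4)
  after f': (1 8 3 5 4 6)(2 7)
  after g': (1 6)(2 8 7 5 3 4)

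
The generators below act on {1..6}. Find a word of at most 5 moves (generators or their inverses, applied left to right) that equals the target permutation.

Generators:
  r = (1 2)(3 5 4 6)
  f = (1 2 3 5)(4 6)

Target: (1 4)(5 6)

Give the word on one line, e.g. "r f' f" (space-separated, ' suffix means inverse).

f' r f' r'

  after f': (1 5 3 2)(4 6)
  after r: (1 4 3)
  after f': (1 6 4 2)(3 5)
  after r': (1 4)(5 6)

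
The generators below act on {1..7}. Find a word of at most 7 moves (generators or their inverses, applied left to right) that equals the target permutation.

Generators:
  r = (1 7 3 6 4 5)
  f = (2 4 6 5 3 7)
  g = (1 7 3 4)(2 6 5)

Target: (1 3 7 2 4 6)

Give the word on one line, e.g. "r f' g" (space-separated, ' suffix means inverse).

g g r f' g'

  after g: (1 7 3 4)(2 6 5)
  after g: (1 3)(2 5 6)(4 7)
  after r: (1 6 2)(3 7 5 4)
  after f': (1 4 5 2)(6 7)
  after g': (1 3 7 2 4 6)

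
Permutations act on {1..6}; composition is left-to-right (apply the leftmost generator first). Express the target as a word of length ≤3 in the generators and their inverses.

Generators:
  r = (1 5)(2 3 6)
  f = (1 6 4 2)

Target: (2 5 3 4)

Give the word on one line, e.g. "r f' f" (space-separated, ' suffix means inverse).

  after r': (1 5)(2 6 3)
  after f': (1 5 2)(3 4 6)
  after r: (2 5 3 4)

r' f' r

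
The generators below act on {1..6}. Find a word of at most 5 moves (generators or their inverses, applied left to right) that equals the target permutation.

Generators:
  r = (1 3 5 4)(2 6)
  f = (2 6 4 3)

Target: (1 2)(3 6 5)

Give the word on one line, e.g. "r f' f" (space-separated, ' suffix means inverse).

  after r': (1 4 5 3)(2 6)
  after f: (1 3)(2 4 5)
  after f: (1 2 3)(4 5 6)
  after r': (1 6 5 2)(3 4)
  after f': (1 2)(3 6 5)

r' f f r' f'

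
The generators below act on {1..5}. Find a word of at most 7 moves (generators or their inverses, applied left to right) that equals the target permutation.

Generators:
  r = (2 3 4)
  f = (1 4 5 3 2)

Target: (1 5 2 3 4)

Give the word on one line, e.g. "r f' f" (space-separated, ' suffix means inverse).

  after r': (2 4 3)
  after f: (1 4 2 5 3)
  after r': (1 3)(2 5)
  after f': (1 5 3 2 4)
  after r': (1 5 2 3 4)

r' f r' f' r'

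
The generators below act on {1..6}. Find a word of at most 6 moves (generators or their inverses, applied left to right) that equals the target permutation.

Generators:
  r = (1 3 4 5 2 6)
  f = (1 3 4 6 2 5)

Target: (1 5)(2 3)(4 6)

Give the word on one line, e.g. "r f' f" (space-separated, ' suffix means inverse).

r r f r' f

  after r: (1 3 4 5 2 6)
  after r: (1 4 2)(3 5 6)
  after f: (1 6 4 5 2 3)
  after r': (1 2)(3 6)
  after f: (1 5)(2 3)(4 6)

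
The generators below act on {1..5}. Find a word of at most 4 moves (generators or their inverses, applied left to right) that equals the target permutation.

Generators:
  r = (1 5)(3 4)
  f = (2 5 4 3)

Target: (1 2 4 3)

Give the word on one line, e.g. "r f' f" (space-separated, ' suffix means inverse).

r' f' r'

  after r': (1 5)(3 4)
  after f': (1 2 3 5)
  after r': (1 2 4 3)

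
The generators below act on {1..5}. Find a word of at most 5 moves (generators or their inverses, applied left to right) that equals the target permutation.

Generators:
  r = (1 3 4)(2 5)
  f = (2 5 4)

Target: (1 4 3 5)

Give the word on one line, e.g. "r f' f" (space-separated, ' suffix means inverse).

  after r': (1 4 3)(2 5)
  after r': (1 3 4)
  after f': (1 3 5 2 4)
  after f': (1 3 2 5 4)
  after r: (1 4 3 5)

r' r' f' f' r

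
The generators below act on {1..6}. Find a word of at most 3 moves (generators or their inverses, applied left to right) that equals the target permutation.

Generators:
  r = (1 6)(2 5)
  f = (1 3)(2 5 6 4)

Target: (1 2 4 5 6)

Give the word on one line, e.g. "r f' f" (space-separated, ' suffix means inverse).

r f' f'

  after r: (1 6)(2 5)
  after f': (1 5 4 6 3)
  after f': (1 2 4 5 6)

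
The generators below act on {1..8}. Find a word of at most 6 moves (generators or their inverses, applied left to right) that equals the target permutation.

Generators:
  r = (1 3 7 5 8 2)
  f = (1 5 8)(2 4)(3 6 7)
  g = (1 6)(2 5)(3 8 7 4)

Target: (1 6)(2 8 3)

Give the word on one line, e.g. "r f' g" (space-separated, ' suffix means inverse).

g f' r' g' r

  after g: (1 6)(2 5)(3 8 7 4)
  after f': (1 3 5 4 7 2)(6 8)
  after r': (3 7 8 6 5 4)
  after g': (1 6 2 5 7 3 8)
  after r: (1 6)(2 8 3)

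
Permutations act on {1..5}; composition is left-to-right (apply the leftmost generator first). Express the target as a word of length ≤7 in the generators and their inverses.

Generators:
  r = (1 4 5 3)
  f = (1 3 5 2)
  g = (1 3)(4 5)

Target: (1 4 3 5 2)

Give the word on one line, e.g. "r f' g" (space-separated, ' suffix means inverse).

f' f' f' g' r

  after f': (1 2 5 3)
  after f': (1 5)(2 3)
  after f': (1 3 5 2)
  after g': (2 3 4 5)
  after r: (1 4 3 5 2)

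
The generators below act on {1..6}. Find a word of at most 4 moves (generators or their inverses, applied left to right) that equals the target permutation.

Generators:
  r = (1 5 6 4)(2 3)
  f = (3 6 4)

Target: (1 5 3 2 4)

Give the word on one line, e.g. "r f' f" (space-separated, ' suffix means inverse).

r f'

  after r: (1 5 6 4)(2 3)
  after f': (1 5 3 2 4)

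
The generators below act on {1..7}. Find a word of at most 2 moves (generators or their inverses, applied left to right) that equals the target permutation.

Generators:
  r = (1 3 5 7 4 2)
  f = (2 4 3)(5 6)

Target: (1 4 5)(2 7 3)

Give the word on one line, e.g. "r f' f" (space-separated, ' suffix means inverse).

r' r'

  after r': (1 2 4 7 5 3)
  after r': (1 4 5)(2 7 3)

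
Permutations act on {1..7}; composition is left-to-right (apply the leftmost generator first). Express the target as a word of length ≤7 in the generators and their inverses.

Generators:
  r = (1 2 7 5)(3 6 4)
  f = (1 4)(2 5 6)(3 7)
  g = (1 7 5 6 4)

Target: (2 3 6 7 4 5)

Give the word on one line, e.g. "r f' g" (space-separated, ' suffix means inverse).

f' f' g g r

  after f': (1 4)(2 6 5)(3 7)
  after f': (2 5 6)
  after g: (1 7 5 4)(2 6)
  after g: (1 5)(2 4 7 6)
  after r: (2 3 6 7 4 5)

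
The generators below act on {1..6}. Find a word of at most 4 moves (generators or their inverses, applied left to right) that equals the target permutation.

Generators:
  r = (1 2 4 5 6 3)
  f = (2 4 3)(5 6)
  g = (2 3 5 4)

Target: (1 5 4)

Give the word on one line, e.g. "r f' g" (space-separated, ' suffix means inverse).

f g' r' g

  after f: (2 4 3)(5 6)
  after g': (2 5 6 3 4)
  after r': (1 3 2 4)
  after g: (1 5 4)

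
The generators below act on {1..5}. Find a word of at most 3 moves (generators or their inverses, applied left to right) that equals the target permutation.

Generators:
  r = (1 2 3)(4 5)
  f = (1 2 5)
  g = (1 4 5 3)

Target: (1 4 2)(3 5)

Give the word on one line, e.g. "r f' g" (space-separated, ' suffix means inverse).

  after g': (1 3 5 4)
  after r: (2 3 4)
  after g: (1 4 2)(3 5)

g' r g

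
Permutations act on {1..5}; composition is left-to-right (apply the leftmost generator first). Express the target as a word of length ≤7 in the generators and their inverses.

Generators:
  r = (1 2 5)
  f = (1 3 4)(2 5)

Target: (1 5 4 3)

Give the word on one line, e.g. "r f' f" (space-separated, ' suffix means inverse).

  after r: (1 2 5)
  after f': (1 5 4 3)
  after r': (1 2)(3 5 4)
  after r': (2 5 4 3)
  after r': (1 5 4 3)

r f' r' r' r'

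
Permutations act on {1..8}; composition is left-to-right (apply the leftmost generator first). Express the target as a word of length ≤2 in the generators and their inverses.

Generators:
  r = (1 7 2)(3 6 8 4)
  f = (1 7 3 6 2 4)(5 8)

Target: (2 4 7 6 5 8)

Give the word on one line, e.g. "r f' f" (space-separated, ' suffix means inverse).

r f'

  after r: (1 7 2)(3 6 8 4)
  after f': (2 4 7 6 5 8)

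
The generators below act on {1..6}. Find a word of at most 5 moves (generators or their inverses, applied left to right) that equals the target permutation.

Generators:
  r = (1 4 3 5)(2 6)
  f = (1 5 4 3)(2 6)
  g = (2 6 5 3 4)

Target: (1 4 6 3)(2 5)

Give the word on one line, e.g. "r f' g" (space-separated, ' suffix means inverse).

  after g': (2 4 3 5 6)
  after r': (1 5 2)
  after g: (1 3 4 2)(5 6)
  after r': (1 4 6 3)(2 5)

g' r' g r'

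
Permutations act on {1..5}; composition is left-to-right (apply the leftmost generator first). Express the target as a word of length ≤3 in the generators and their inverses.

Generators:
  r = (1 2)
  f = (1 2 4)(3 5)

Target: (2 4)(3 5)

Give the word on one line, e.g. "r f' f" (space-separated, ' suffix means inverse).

  after f: (1 2 4)(3 5)
  after r': (2 4)(3 5)

f r'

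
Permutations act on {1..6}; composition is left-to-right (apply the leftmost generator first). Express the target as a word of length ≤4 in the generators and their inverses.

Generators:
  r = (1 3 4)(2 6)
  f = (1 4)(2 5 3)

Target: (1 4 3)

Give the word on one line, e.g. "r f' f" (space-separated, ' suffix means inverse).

r r

  after r: (1 3 4)(2 6)
  after r: (1 4 3)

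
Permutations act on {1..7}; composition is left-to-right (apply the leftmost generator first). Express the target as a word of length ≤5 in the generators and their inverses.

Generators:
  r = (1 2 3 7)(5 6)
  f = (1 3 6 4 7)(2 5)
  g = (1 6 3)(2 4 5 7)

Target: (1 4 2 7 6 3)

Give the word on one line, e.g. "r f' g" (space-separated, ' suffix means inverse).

  after f: (1 3 6 4 7)(2 5)
  after r: (1 7 2 6 4)(3 5)
  after g: (1 2 3 7 4 6 5)
  after g: (1 4 3 2)(5 6 7)
  after r': (1 4 2 7 6 3)

f r g g r'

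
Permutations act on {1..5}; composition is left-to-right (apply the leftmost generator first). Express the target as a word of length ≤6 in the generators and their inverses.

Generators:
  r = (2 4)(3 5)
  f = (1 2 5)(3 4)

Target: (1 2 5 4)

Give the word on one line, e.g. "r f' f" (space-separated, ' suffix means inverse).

f r f' f' r'

  after f: (1 2 5)(3 4)
  after r: (1 4 5)(2 3)
  after f': (1 3)(2 4)
  after f': (1 4)(2 3 5)
  after r': (1 2 5 4)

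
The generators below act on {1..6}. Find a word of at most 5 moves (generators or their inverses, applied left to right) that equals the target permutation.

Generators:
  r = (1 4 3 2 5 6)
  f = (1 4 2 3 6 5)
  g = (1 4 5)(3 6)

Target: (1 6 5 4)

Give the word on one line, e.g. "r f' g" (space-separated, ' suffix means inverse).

  after f': (1 5 6 3 2 4)
  after g: (2 5 3)
  after r': (1 6 5 4)

f' g r'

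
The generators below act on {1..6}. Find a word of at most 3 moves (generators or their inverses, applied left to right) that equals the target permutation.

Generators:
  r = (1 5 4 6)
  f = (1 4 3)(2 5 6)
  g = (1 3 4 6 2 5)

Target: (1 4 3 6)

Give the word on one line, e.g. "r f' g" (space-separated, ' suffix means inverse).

f' g

  after f': (1 3 4)(2 6 5)
  after g: (1 4 3 6)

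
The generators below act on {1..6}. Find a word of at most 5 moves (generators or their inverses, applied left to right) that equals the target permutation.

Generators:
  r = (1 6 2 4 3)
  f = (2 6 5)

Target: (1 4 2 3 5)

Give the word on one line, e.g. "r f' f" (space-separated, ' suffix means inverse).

  after f: (2 6 5)
  after r: (1 6 5 4 3)
  after r: (1 2 4)(3 6 5)
  after r: (1 4 6 5)(2 3)
  after f': (1 4 2 3 5)

f r r r f'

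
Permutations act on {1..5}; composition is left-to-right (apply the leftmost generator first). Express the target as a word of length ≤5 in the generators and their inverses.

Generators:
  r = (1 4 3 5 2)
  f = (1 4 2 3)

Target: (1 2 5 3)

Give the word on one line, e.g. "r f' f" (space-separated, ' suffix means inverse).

  after r: (1 4 3 5 2)
  after f: (1 2 4)(3 5)
  after f: (1 3 5)
  after r': (1 4)(2 5)
  after f: (1 2 5 3)

r f f r' f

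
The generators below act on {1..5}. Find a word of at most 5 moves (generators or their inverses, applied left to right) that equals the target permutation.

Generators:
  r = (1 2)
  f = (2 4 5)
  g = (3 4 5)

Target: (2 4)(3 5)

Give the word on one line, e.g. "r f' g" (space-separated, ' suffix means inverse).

  after g: (3 4 5)
  after r: (1 2)(3 4 5)
  after r: (3 4 5)
  after f: (2 4)(3 5)

g r r f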